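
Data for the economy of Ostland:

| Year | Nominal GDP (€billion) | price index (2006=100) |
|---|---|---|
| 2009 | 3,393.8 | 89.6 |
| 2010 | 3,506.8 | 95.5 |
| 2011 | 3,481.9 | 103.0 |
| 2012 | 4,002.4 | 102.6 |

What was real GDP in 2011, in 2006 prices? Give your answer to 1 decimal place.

Real GDP 2011 = 3481.9 / 1.030 = 3380.49.

€3,380.5 billion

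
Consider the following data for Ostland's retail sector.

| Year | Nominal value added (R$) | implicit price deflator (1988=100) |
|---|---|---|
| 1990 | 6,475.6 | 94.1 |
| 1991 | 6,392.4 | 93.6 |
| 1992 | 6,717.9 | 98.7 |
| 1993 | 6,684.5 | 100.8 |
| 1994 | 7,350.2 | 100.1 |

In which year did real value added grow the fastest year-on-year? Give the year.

1991: real = 6392.4/0.936 = 6829.49; growth vs 1990 (6881.62) = -0.76%.
1992: real = 6717.9/0.987 = 6806.38; growth vs 1991 (6829.49) = -0.34%.
1993: real = 6684.5/1.008 = 6631.45; growth vs 1992 (6806.38) = -2.57%.
1994: real = 7350.2/1.001 = 7342.86; growth vs 1993 (6631.45) = 10.73%.

1994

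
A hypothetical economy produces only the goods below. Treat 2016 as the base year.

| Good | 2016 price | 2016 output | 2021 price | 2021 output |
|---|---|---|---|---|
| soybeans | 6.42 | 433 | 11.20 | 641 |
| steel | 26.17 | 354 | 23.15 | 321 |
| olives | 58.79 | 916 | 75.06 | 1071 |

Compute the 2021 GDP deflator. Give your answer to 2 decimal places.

Nominal GDP 2021 = 11.20·641 + 23.15·321 + 75.06·1071 = 94999.61.
Real GDP 2021 (at 2016 prices) = 6.42·641 + 26.17·321 + 58.79·1071 = 75479.88.
Deflator = Nominal/Real × 100 = 94999.61/75479.88 × 100 = 125.861.

125.86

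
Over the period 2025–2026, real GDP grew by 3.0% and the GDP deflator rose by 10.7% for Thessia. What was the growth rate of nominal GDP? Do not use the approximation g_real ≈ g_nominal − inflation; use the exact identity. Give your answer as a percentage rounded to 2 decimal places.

(1 + g_nom) = (1 + g_real)(1 + π) = 1.0300 × 1.1070 = 1.14021.

14.02%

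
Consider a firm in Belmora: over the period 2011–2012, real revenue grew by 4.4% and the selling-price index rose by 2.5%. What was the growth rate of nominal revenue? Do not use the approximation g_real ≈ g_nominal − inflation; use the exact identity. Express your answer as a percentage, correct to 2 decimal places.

7.01%

(1 + g_nom) = (1 + g_real)(1 + π) = 1.0440 × 1.0250 = 1.07010.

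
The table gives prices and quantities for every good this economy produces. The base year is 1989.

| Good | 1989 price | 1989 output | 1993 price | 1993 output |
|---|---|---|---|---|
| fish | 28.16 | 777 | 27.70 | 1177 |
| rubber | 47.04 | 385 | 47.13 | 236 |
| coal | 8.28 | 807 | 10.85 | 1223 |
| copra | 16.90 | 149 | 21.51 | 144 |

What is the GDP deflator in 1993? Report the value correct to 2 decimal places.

105.79

Nominal GDP 1993 = 27.70·1177 + 47.13·236 + 10.85·1223 + 21.51·144 = 60092.57.
Real GDP 1993 (at 1989 prices) = 28.16·1177 + 47.04·236 + 8.28·1223 + 16.90·144 = 56805.80.
Deflator = Nominal/Real × 100 = 60092.57/56805.80 × 100 = 105.786.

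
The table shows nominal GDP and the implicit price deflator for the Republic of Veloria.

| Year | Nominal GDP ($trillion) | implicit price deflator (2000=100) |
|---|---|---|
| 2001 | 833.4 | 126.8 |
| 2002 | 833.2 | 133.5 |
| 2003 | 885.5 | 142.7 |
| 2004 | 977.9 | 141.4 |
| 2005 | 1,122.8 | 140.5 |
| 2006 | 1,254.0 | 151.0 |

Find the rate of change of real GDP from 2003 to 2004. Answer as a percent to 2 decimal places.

Real GDP 2003 = 885.5/1.427 = 620.53.
Real GDP 2004 = 977.9/1.414 = 691.58.
Change = 691.58/620.53 − 1 = 0.1145.

11.45%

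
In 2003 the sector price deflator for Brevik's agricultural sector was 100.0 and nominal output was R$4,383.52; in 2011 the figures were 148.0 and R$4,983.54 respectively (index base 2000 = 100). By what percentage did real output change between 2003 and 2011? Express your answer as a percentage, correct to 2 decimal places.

-23.18%

Deflate each year: 2003 → 4383.52/1.000 = 4383.52; 2011 → 4983.54/1.480 = 3367.26.
So real output changed by 3367.26/4383.52 − 1 = -0.2318, i.e. -23.18%.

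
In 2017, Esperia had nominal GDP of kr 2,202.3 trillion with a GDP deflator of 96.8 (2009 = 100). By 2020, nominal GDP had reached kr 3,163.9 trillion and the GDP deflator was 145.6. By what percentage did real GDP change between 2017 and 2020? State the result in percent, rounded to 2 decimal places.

-4.49%

Real GDP 2017 = 2202.3 / 0.968 = 2275.10.
Real GDP 2020 = 3163.9 / 1.456 = 2173.01.
Real growth = 2173.01 / 2275.10 − 1 = -0.0449.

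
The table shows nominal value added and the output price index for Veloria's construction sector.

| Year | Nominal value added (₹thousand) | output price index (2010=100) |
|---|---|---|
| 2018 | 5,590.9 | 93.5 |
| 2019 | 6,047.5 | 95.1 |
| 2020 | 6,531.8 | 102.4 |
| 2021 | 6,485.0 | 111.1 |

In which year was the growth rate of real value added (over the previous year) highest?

2019: real = 6047.5/0.951 = 6359.10; growth vs 2018 (5979.57) = 6.35%.
2020: real = 6531.8/1.024 = 6378.71; growth vs 2019 (6359.10) = 0.31%.
2021: real = 6485.0/1.111 = 5837.08; growth vs 2020 (6378.71) = -8.49%.

2019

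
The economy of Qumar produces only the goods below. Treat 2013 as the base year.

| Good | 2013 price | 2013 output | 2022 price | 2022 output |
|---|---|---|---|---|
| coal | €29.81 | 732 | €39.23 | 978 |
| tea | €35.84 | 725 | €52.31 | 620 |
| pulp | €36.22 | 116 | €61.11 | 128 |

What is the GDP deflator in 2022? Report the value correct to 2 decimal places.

140.37

Nominal GDP 2022 = 39.23·978 + 52.31·620 + 61.11·128 = 78621.22.
Real GDP 2022 (at 2013 prices) = 29.81·978 + 35.84·620 + 36.22·128 = 56011.14.
Deflator = Nominal/Real × 100 = 78621.22/56011.14 × 100 = 140.367.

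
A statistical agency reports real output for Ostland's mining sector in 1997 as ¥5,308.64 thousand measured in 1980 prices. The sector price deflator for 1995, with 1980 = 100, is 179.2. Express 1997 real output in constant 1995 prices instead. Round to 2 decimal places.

¥9,513.08 thousand

Real output in 1995 prices = Real output in 1980 prices × (P_1995/P_1980) = 5308.64 × 1.792 = 9513.08.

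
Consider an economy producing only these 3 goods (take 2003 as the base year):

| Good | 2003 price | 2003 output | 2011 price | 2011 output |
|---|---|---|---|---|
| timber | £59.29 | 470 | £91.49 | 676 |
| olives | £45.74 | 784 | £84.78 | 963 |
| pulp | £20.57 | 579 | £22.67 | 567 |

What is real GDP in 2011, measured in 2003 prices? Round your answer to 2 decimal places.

Real GDP 2011 = Σ (p_2003 × q_2011) = 59.29·676 + 45.74·963 + 20.57·567 = 95790.85.

£95790.85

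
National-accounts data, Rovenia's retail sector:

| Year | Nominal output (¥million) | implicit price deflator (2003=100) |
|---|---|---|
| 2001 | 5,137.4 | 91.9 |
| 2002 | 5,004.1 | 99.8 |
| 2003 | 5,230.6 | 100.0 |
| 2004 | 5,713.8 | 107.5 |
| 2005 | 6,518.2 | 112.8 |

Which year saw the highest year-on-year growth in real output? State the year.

2005

2002: real = 5004.1/0.998 = 5014.13; growth vs 2001 (5590.21) = -10.31%.
2003: real = 5230.6/1.000 = 5230.60; growth vs 2002 (5014.13) = 4.32%.
2004: real = 5713.8/1.075 = 5315.16; growth vs 2003 (5230.60) = 1.62%.
2005: real = 6518.2/1.128 = 5778.55; growth vs 2004 (5315.16) = 8.72%.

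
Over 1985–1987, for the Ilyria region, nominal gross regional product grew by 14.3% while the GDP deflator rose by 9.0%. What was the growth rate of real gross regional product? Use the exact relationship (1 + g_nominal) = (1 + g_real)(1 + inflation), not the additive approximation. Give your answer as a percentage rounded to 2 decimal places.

4.86%

(1 + g_nom) = (1 + g_real)(1 + π), so g_real = 1.1430 / 1.0900 − 1 = 0.04862.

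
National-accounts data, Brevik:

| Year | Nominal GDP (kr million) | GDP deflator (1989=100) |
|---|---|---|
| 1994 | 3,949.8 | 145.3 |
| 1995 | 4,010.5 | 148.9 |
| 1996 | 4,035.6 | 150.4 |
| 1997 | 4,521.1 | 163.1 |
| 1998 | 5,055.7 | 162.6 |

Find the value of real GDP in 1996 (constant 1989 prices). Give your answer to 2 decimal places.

kr 2,683.24 million

Real GDP 1996 = 4035.6 / 1.504 = 2683.24.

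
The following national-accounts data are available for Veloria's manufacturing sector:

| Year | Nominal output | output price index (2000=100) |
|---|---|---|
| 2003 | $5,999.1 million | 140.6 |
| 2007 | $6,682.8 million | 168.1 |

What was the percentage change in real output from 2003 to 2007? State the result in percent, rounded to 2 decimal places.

Real output 2003 = 5999.1 / 1.406 = 4266.79.
Real output 2007 = 6682.8 / 1.681 = 3975.49.
Real growth = 3975.49 / 4266.79 − 1 = -0.0683.

-6.83%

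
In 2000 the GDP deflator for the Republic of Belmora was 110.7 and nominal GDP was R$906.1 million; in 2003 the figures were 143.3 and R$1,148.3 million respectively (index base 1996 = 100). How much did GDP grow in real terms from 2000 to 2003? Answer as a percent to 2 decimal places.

Deflate each year: 2000 → 906.1/1.107 = 818.52; 2003 → 1148.3/1.433 = 801.33.
So real GDP changed by 801.33/818.52 − 1 = -0.0210, i.e. -2.10%.

-2.10%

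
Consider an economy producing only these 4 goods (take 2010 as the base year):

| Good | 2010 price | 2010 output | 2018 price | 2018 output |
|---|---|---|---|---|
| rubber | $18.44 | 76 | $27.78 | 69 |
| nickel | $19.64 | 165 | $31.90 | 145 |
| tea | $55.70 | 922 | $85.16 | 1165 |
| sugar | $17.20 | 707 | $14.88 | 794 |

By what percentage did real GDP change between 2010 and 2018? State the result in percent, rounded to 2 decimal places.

Real GDP 2010 = Nominal GDP 2010 = 18.44·76 + 19.64·165 + 55.70·922 + 17.20·707 = 68157.84.
Real GDP 2018 (at 2010 prices) = 18.44·69 + 19.64·145 + 55.70·1165 + 17.20·794 = 82667.46.
Real growth = 82667.46/68157.84 − 1 = 0.2129.

21.29%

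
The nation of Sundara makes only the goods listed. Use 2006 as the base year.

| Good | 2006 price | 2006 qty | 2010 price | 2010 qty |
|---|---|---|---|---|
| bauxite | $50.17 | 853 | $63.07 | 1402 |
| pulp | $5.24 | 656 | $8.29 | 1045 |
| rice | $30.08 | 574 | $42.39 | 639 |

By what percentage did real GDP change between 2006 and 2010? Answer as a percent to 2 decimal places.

49.67%

Real GDP 2006 = Nominal GDP 2006 = 50.17·853 + 5.24·656 + 30.08·574 = 63498.37.
Real GDP 2010 (at 2006 prices) = 50.17·1402 + 5.24·1045 + 30.08·639 = 95035.26.
Real growth = 95035.26/63498.37 − 1 = 0.4967.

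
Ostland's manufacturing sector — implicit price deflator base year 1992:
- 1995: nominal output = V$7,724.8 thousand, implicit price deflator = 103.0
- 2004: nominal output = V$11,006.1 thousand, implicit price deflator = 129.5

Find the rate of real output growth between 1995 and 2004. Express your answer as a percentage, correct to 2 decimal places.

Deflate each year: 1995 → 7724.8/1.030 = 7499.81; 2004 → 11006.1/1.295 = 8498.92.
So real output changed by 8498.92/7499.81 − 1 = 0.1332, i.e. 13.32%.

13.32%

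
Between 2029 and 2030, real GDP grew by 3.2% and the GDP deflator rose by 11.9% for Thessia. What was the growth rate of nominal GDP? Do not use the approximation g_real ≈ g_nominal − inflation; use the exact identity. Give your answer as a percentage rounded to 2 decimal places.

(1 + g_nom) = (1 + g_real)(1 + π) = 1.0320 × 1.1190 = 1.15481.

15.48%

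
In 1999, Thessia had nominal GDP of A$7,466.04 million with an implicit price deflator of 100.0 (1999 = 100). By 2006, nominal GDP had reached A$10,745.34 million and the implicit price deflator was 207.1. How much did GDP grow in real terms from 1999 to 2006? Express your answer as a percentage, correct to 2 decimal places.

-30.51%

Real GDP 1999 = 7466.04 / 1.000 = 7466.04.
Real GDP 2006 = 10745.34 / 2.071 = 5188.48.
Real growth = 5188.48 / 7466.04 − 1 = -0.3051.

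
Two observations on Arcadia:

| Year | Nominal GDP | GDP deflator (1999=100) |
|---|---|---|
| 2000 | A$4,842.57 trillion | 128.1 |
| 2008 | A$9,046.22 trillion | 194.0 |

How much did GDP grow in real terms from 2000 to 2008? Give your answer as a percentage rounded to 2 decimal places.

Real GDP 2000 = 4842.57 / 1.281 = 3780.30.
Real GDP 2008 = 9046.22 / 1.940 = 4663.00.
Real growth = 4663.00 / 3780.30 − 1 = 0.2335.

23.35%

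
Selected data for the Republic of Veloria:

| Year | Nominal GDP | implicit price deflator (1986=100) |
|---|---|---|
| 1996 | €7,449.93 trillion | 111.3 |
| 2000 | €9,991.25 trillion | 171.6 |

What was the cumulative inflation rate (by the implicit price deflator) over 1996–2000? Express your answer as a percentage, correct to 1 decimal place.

54.2%

Price-level change = 171.6 / 111.3 − 1 = 0.5418.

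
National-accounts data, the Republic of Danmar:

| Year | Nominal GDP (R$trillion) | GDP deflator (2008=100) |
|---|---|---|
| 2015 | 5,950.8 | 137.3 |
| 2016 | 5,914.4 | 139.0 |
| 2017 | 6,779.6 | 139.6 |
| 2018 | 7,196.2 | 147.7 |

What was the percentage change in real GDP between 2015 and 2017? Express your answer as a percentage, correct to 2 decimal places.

12.05%

Real GDP 2015 = 5950.8/1.373 = 4334.16.
Real GDP 2017 = 6779.6/1.396 = 4856.45.
Change = 4856.45/4334.16 − 1 = 0.1205.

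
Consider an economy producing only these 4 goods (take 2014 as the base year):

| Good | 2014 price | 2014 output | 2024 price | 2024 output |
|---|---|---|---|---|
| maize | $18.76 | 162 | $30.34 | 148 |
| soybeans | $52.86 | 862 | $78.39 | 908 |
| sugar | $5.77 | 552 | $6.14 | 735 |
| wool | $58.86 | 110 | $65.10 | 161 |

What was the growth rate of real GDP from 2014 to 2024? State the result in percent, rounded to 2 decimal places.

Real GDP 2014 = Nominal GDP 2014 = 18.76·162 + 52.86·862 + 5.77·552 + 58.86·110 = 58264.08.
Real GDP 2024 (at 2014 prices) = 18.76·148 + 52.86·908 + 5.77·735 + 58.86·161 = 64490.77.
Real growth = 64490.77/58264.08 − 1 = 0.1069.

10.69%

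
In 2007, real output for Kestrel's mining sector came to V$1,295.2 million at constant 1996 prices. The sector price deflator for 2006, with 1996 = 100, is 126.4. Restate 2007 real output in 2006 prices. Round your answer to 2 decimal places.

V$1,637.13 million

Real output in 2006 prices = Real output in 1996 prices × (P_2006/P_1996) = 1295.2 × 1.264 = 1637.13.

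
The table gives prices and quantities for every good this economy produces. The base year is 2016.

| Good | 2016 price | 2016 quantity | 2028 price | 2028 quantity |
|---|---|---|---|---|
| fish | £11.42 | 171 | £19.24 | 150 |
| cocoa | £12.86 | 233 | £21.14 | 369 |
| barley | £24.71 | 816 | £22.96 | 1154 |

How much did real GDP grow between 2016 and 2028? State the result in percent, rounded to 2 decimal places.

Real GDP 2016 = Nominal GDP 2016 = 11.42·171 + 12.86·233 + 24.71·816 = 25112.56.
Real GDP 2028 (at 2016 prices) = 11.42·150 + 12.86·369 + 24.71·1154 = 34973.68.
Real growth = 34973.68/25112.56 − 1 = 0.3927.

39.27%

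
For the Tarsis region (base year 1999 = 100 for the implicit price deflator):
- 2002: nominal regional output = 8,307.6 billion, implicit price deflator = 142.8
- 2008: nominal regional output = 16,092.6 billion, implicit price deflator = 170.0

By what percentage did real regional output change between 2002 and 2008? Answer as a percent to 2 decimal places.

Deflate each year: 2002 → 8307.6/1.428 = 5817.65; 2008 → 16092.6/1.700 = 9466.24.
So real regional output changed by 9466.24/5817.65 − 1 = 0.6272, i.e. 62.72%.

62.72%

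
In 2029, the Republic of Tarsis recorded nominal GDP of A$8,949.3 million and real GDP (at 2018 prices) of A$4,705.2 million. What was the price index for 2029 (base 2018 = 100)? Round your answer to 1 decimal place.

price index = (Nominal / Real) × 100 = 8949.3 / 4705.2 × 100 = 190.20.

190.2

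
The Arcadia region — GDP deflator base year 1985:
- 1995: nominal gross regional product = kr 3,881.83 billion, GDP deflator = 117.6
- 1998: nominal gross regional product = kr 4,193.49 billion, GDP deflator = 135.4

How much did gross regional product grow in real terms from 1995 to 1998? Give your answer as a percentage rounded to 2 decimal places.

-6.17%

Real gross regional product 1995 = 3881.83 / 1.176 = 3300.88.
Real gross regional product 1998 = 4193.49 / 1.354 = 3097.11.
Real growth = 3097.11 / 3300.88 − 1 = -0.0617.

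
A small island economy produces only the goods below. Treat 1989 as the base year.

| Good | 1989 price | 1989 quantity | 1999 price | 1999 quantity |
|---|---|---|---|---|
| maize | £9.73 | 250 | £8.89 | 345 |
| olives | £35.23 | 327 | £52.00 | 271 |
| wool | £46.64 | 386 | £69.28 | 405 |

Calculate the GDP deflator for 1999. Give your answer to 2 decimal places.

142.22

Nominal GDP 1999 = 8.89·345 + 52.00·271 + 69.28·405 = 45217.45.
Real GDP 1999 (at 1989 prices) = 9.73·345 + 35.23·271 + 46.64·405 = 31793.38.
Deflator = Nominal/Real × 100 = 45217.45/31793.38 × 100 = 142.223.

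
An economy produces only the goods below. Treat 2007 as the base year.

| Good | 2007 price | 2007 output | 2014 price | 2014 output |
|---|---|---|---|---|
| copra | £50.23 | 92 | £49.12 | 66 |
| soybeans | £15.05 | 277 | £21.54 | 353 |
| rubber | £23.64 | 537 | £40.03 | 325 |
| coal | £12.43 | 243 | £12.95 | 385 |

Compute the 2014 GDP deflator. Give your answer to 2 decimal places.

Nominal GDP 2014 = 49.12·66 + 21.54·353 + 40.03·325 + 12.95·385 = 28841.04.
Real GDP 2014 (at 2007 prices) = 50.23·66 + 15.05·353 + 23.64·325 + 12.43·385 = 21096.38.
Deflator = Nominal/Real × 100 = 28841.04/21096.38 × 100 = 136.711.

136.71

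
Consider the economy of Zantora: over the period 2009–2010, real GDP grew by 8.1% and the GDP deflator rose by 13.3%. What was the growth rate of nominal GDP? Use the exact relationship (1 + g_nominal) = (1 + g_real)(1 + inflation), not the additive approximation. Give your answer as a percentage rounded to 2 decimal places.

(1 + g_nom) = (1 + g_real)(1 + π) = 1.0810 × 1.1330 = 1.22477.

22.48%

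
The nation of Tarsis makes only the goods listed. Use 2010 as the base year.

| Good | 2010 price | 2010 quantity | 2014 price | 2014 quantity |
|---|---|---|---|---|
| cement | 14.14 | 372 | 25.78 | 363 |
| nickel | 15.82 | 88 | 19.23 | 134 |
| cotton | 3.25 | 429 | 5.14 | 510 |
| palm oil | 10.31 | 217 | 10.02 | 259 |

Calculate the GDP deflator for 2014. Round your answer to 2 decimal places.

Nominal GDP 2014 = 25.78·363 + 19.23·134 + 5.14·510 + 10.02·259 = 17151.54.
Real GDP 2014 (at 2010 prices) = 14.14·363 + 15.82·134 + 3.25·510 + 10.31·259 = 11580.49.
Deflator = Nominal/Real × 100 = 17151.54/11580.49 × 100 = 148.107.

148.11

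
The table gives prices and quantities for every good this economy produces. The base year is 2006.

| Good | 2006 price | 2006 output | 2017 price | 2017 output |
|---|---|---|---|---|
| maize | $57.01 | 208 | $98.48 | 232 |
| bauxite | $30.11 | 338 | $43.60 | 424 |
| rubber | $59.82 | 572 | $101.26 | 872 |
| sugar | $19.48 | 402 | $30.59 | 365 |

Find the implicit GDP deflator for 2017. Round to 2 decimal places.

Nominal GDP 2017 = 98.48·232 + 43.60·424 + 101.26·872 + 30.59·365 = 140797.83.
Real GDP 2017 (at 2006 prices) = 57.01·232 + 30.11·424 + 59.82·872 + 19.48·365 = 85266.20.
Deflator = Nominal/Real × 100 = 140797.83/85266.20 × 100 = 165.127.

165.13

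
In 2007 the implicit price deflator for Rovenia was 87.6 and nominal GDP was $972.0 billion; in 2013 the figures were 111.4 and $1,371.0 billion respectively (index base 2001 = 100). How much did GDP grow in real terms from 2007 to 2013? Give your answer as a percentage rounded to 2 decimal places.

Real GDP 2007 = 972.0 / 0.876 = 1109.59.
Real GDP 2013 = 1371.0 / 1.114 = 1230.70.
Real growth = 1230.70 / 1109.59 − 1 = 0.1091.

10.91%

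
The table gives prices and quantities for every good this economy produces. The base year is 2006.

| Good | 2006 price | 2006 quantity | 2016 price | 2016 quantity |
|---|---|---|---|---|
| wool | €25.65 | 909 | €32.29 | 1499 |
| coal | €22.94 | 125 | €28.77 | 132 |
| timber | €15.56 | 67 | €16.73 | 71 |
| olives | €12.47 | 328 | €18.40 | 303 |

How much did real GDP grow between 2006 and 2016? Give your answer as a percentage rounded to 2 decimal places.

Real GDP 2006 = Nominal GDP 2006 = 25.65·909 + 22.94·125 + 15.56·67 + 12.47·328 = 31316.03.
Real GDP 2016 (at 2006 prices) = 25.65·1499 + 22.94·132 + 15.56·71 + 12.47·303 = 46360.60.
Real growth = 46360.60/31316.03 − 1 = 0.4804.

48.04%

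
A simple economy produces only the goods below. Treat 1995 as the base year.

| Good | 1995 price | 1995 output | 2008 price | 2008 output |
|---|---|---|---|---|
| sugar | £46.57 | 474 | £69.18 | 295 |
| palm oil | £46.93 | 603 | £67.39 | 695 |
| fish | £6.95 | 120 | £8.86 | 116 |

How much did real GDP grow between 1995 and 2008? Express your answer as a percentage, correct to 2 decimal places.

-7.90%

Real GDP 1995 = Nominal GDP 1995 = 46.57·474 + 46.93·603 + 6.95·120 = 51206.97.
Real GDP 2008 (at 1995 prices) = 46.57·295 + 46.93·695 + 6.95·116 = 47160.70.
Real growth = 47160.70/51206.97 − 1 = -0.0790.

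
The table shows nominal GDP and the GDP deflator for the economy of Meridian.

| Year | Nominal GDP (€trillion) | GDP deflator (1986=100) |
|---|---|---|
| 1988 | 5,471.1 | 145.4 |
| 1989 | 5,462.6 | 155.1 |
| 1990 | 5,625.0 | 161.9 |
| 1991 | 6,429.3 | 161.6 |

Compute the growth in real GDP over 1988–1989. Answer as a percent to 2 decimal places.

-6.40%

Real GDP 1988 = 5471.1/1.454 = 3762.79.
Real GDP 1989 = 5462.6/1.551 = 3521.99.
Change = 3521.99/3762.79 − 1 = -0.0640.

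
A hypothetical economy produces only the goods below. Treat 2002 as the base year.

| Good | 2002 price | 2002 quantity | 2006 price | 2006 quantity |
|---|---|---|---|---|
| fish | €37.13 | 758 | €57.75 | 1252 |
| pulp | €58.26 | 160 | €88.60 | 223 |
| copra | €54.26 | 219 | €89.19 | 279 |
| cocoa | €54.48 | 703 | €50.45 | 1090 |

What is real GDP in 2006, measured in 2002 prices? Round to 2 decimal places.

€134000.48

Real GDP 2006 = Σ (p_2002 × q_2006) = 37.13·1252 + 58.26·223 + 54.26·279 + 54.48·1090 = 134000.48.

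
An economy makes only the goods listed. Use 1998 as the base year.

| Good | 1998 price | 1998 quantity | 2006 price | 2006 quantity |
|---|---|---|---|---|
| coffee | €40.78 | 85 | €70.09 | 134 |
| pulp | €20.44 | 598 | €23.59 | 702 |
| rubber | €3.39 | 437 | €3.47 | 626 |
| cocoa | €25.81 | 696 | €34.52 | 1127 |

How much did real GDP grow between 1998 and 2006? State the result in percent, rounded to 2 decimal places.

Real GDP 1998 = Nominal GDP 1998 = 40.78·85 + 20.44·598 + 3.39·437 + 25.81·696 = 35134.61.
Real GDP 2006 (at 1998 prices) = 40.78·134 + 20.44·702 + 3.39·626 + 25.81·1127 = 51023.41.
Real growth = 51023.41/35134.61 − 1 = 0.4522.

45.22%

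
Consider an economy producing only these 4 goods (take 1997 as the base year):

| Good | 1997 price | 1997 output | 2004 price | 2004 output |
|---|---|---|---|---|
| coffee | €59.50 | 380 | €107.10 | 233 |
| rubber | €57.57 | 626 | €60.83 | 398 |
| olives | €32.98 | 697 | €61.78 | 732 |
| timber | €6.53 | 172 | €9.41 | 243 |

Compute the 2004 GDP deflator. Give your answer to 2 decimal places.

Nominal GDP 2004 = 107.10·233 + 60.83·398 + 61.78·732 + 9.41·243 = 96674.23.
Real GDP 2004 (at 1997 prices) = 59.50·233 + 57.57·398 + 32.98·732 + 6.53·243 = 62504.51.
Deflator = Nominal/Real × 100 = 96674.23/62504.51 × 100 = 154.668.

154.67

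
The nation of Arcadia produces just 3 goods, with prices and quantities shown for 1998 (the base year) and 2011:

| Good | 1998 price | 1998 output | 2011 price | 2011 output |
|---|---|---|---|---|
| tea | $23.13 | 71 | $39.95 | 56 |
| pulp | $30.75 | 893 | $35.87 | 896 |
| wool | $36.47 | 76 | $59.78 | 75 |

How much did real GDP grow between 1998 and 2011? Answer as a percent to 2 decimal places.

-0.91%

Real GDP 1998 = Nominal GDP 1998 = 23.13·71 + 30.75·893 + 36.47·76 = 31873.70.
Real GDP 2011 (at 1998 prices) = 23.13·56 + 30.75·896 + 36.47·75 = 31582.53.
Real growth = 31582.53/31873.70 − 1 = -0.0091.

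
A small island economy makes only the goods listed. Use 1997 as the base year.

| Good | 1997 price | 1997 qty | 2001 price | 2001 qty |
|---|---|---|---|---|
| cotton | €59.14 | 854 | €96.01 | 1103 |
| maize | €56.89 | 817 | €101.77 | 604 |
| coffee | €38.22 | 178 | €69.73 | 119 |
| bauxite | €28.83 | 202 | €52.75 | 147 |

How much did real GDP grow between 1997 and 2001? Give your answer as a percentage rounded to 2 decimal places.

-1.12%

Real GDP 1997 = Nominal GDP 1997 = 59.14·854 + 56.89·817 + 38.22·178 + 28.83·202 = 109611.51.
Real GDP 2001 (at 1997 prices) = 59.14·1103 + 56.89·604 + 38.22·119 + 28.83·147 = 108379.17.
Real growth = 108379.17/109611.51 − 1 = -0.0112.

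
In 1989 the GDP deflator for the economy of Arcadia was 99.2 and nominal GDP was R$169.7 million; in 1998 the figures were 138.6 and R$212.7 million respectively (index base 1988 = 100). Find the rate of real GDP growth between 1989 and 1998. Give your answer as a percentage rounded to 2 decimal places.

Real GDP 1989 = 169.7 / 0.992 = 171.07.
Real GDP 1998 = 212.7 / 1.386 = 153.46.
Real growth = 153.46 / 171.07 − 1 = -0.1029.

-10.29%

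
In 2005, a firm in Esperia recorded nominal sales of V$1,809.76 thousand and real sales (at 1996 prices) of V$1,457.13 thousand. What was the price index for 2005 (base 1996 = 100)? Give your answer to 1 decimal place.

price index = (Nominal / Real) × 100 = 1809.76 / 1457.13 × 100 = 124.20.

124.2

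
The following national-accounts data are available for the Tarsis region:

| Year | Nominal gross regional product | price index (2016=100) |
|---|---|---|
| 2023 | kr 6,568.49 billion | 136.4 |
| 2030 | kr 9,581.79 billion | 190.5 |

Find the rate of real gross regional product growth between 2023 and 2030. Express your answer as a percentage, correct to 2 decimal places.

Real gross regional product 2023 = 6568.49 / 1.364 = 4815.61.
Real gross regional product 2030 = 9581.79 / 1.905 = 5029.81.
Real growth = 5029.81 / 4815.61 − 1 = 0.0445.

4.45%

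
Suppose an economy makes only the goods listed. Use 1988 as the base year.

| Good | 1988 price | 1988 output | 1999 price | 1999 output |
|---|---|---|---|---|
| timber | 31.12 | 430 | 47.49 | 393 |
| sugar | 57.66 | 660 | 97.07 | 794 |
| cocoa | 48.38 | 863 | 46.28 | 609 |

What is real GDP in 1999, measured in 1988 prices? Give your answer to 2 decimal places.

Real GDP 1999 = Σ (p_1988 × q_1999) = 31.12·393 + 57.66·794 + 48.38·609 = 87475.62.

87475.62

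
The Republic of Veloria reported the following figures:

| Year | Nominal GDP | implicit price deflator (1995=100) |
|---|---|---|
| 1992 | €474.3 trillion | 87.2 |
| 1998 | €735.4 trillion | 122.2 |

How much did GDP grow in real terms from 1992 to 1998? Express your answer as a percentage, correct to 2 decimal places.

10.64%

Real GDP 1992 = 474.3 / 0.872 = 543.92.
Real GDP 1998 = 735.4 / 1.222 = 601.80.
Real growth = 601.80 / 543.92 − 1 = 0.1064.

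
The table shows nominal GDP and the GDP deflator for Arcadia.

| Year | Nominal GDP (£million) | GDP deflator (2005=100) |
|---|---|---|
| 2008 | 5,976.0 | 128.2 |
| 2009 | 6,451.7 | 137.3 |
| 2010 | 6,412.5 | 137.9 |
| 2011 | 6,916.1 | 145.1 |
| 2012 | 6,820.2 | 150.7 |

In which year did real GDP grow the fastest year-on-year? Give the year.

2009: real = 6451.7/1.373 = 4698.98; growth vs 2008 (4661.47) = 0.80%.
2010: real = 6412.5/1.379 = 4650.11; growth vs 2009 (4698.98) = -1.04%.
2011: real = 6916.1/1.451 = 4766.44; growth vs 2010 (4650.11) = 2.50%.
2012: real = 6820.2/1.507 = 4525.68; growth vs 2011 (4766.44) = -5.05%.

2011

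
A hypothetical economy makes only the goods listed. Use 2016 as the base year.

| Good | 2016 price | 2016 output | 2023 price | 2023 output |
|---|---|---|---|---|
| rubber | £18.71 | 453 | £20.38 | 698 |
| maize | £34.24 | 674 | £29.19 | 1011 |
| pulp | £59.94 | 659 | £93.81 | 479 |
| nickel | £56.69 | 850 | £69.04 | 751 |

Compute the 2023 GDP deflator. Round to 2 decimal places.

Nominal GDP 2023 = 20.38·698 + 29.19·1011 + 93.81·479 + 69.04·751 = 140520.36.
Real GDP 2023 (at 2016 prices) = 18.71·698 + 34.24·1011 + 59.94·479 + 56.69·751 = 118961.67.
Deflator = Nominal/Real × 100 = 140520.36/118961.67 × 100 = 118.122.

118.12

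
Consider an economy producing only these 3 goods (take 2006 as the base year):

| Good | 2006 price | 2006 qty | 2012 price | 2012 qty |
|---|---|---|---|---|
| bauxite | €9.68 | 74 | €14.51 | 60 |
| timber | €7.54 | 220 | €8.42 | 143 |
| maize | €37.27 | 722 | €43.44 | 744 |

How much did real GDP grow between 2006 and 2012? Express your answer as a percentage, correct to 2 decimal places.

Real GDP 2006 = Nominal GDP 2006 = 9.68·74 + 7.54·220 + 37.27·722 = 29284.06.
Real GDP 2012 (at 2006 prices) = 9.68·60 + 7.54·143 + 37.27·744 = 29387.90.
Real growth = 29387.90/29284.06 − 1 = 0.0035.

0.35%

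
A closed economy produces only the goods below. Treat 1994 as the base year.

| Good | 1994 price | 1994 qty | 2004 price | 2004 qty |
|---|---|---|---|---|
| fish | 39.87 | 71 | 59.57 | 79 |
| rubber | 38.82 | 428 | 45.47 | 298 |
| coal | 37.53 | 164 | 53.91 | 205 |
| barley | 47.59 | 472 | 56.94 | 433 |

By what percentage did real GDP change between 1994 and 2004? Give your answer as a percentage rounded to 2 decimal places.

-10.50%

Real GDP 1994 = Nominal GDP 1994 = 39.87·71 + 38.82·428 + 37.53·164 + 47.59·472 = 48063.13.
Real GDP 2004 (at 1994 prices) = 39.87·79 + 38.82·298 + 37.53·205 + 47.59·433 = 43018.21.
Real growth = 43018.21/48063.13 − 1 = -0.1050.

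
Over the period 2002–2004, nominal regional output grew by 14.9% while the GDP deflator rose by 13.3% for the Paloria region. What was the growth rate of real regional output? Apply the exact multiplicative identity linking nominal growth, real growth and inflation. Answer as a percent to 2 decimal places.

(1 + g_nom) = (1 + g_real)(1 + π), so g_real = 1.1490 / 1.1330 − 1 = 0.01412.

1.41%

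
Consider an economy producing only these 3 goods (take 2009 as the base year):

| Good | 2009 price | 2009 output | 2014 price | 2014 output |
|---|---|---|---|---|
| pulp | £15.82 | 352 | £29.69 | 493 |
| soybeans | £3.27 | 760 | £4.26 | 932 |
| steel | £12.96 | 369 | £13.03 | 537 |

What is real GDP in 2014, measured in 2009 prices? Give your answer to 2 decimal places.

£17806.42

Real GDP 2014 = Σ (p_2009 × q_2014) = 15.82·493 + 3.27·932 + 12.96·537 = 17806.42.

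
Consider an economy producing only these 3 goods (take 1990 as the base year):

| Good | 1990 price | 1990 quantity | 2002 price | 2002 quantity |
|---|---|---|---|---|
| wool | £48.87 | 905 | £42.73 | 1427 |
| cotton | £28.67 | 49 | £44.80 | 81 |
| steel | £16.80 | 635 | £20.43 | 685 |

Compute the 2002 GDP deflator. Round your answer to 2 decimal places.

94.05

Nominal GDP 2002 = 42.73·1427 + 44.80·81 + 20.43·685 = 78599.06.
Real GDP 2002 (at 1990 prices) = 48.87·1427 + 28.67·81 + 16.80·685 = 83567.76.
Deflator = Nominal/Real × 100 = 78599.06/83567.76 × 100 = 94.054.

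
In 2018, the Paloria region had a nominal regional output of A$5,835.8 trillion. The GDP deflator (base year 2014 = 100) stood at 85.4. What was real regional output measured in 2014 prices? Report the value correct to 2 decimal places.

Real regional output = Nominal / (GDP deflator/100) = 5835.8 / 0.854 = 6833.49.

A$6,833.49 trillion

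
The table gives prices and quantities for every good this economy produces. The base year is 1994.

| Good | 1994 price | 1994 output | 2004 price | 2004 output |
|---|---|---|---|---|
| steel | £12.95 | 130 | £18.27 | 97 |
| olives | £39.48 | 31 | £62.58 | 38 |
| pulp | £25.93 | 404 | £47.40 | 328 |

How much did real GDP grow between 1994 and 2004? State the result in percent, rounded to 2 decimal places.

Real GDP 1994 = Nominal GDP 1994 = 12.95·130 + 39.48·31 + 25.93·404 = 13383.10.
Real GDP 2004 (at 1994 prices) = 12.95·97 + 39.48·38 + 25.93·328 = 11261.43.
Real growth = 11261.43/13383.10 − 1 = -0.1585.

-15.85%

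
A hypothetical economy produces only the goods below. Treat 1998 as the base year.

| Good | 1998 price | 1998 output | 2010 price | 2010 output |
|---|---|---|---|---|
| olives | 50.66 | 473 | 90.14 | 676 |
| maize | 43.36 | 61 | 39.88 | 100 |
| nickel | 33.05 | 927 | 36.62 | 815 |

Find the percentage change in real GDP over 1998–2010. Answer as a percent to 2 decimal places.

Real GDP 1998 = Nominal GDP 1998 = 50.66·473 + 43.36·61 + 33.05·927 = 57244.49.
Real GDP 2010 (at 1998 prices) = 50.66·676 + 43.36·100 + 33.05·815 = 65517.91.
Real growth = 65517.91/57244.49 − 1 = 0.1445.

14.45%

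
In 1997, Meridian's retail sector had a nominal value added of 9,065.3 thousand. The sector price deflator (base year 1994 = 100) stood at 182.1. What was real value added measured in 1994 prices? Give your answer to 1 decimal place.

Real value added = Nominal / (sector price deflator/100) = 9065.3 / 1.821 = 4978.20.

4,978.2 thousand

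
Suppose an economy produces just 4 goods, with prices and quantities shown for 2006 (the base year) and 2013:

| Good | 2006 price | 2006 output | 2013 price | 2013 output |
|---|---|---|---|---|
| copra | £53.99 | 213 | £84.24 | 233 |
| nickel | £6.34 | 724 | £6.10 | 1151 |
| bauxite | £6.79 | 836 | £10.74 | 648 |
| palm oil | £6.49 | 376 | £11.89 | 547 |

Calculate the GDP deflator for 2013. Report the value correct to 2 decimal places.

144.15

Nominal GDP 2013 = 84.24·233 + 6.10·1151 + 10.74·648 + 11.89·547 = 40112.37.
Real GDP 2013 (at 2006 prices) = 53.99·233 + 6.34·1151 + 6.79·648 + 6.49·547 = 27826.96.
Deflator = Nominal/Real × 100 = 40112.37/27826.96 × 100 = 144.149.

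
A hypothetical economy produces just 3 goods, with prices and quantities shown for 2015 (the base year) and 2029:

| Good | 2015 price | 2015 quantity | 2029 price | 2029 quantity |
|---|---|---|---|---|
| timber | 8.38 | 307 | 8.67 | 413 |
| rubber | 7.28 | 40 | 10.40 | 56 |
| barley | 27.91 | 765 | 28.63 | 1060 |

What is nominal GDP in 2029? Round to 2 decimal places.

Nominal GDP 2029 = Σ (p_2029 × q_2029) = 8.67·413 + 10.40·56 + 28.63·1060 = 34510.91.

34510.91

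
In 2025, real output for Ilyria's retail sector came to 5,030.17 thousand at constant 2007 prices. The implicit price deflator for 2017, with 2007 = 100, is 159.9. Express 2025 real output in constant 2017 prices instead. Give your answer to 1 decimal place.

Real output in 2017 prices = Real output in 2007 prices × (P_2017/P_2007) = 5030.17 × 1.599 = 8043.24.

8,043.2 thousand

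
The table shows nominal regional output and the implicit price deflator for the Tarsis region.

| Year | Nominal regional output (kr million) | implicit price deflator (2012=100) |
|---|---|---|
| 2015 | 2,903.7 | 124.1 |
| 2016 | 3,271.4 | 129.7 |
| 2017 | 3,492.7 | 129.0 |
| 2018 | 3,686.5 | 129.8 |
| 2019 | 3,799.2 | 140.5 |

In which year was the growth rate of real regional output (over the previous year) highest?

2016: real = 3271.4/1.297 = 2522.28; growth vs 2015 (2339.81) = 7.80%.
2017: real = 3492.7/1.290 = 2707.52; growth vs 2016 (2522.28) = 7.34%.
2018: real = 3686.5/1.298 = 2840.14; growth vs 2017 (2707.52) = 4.90%.
2019: real = 3799.2/1.405 = 2704.06; growth vs 2018 (2840.14) = -4.79%.

2016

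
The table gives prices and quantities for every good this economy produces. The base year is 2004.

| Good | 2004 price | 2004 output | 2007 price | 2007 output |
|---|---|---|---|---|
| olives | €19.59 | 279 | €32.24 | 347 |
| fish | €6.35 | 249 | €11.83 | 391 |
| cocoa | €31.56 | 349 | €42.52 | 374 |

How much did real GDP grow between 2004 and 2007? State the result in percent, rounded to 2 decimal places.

Real GDP 2004 = Nominal GDP 2004 = 19.59·279 + 6.35·249 + 31.56·349 = 18061.20.
Real GDP 2007 (at 2004 prices) = 19.59·347 + 6.35·391 + 31.56·374 = 21084.02.
Real growth = 21084.02/18061.20 − 1 = 0.1674.

16.74%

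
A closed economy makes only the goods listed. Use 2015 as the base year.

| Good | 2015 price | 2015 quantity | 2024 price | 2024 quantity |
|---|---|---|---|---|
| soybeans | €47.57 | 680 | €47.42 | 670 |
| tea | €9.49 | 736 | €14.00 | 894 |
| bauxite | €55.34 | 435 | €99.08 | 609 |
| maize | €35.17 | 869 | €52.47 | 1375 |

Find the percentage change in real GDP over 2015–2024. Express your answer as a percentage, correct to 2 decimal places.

30.28%

Real GDP 2015 = Nominal GDP 2015 = 47.57·680 + 9.49·736 + 55.34·435 + 35.17·869 = 93967.87.
Real GDP 2024 (at 2015 prices) = 47.57·670 + 9.49·894 + 55.34·609 + 35.17·1375 = 122416.77.
Real growth = 122416.77/93967.87 − 1 = 0.3028.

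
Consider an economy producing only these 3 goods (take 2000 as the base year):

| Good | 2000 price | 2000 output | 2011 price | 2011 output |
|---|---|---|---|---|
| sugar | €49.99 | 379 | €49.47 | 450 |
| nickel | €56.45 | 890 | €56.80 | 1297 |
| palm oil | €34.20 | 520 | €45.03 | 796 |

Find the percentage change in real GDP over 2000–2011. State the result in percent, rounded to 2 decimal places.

41.35%

Real GDP 2000 = Nominal GDP 2000 = 49.99·379 + 56.45·890 + 34.20·520 = 86970.71.
Real GDP 2011 (at 2000 prices) = 49.99·450 + 56.45·1297 + 34.20·796 = 122934.35.
Real growth = 122934.35/86970.71 − 1 = 0.4135.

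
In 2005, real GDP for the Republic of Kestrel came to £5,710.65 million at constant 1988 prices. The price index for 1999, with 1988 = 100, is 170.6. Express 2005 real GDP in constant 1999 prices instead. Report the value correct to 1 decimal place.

Real GDP in 1999 prices = Real GDP in 1988 prices × (P_1999/P_1988) = 5710.65 × 1.706 = 9742.37.

£9,742.4 million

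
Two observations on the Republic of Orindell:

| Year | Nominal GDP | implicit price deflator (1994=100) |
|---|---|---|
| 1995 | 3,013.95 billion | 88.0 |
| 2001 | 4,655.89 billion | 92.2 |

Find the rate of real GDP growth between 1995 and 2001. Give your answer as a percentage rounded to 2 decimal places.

Deflate each year: 1995 → 3013.95/0.880 = 3424.94; 2001 → 4655.89/0.922 = 5049.77.
So real GDP changed by 5049.77/3424.94 − 1 = 0.4744, i.e. 47.44%.

47.44%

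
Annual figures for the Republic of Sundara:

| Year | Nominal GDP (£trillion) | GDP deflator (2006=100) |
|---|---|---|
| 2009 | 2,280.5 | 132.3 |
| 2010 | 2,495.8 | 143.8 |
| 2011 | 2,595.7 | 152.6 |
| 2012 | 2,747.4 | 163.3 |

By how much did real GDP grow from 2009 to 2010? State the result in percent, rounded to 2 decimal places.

0.69%

Real GDP 2009 = 2280.5/1.323 = 1723.73.
Real GDP 2010 = 2495.8/1.438 = 1735.61.
Change = 1735.61/1723.73 − 1 = 0.0069.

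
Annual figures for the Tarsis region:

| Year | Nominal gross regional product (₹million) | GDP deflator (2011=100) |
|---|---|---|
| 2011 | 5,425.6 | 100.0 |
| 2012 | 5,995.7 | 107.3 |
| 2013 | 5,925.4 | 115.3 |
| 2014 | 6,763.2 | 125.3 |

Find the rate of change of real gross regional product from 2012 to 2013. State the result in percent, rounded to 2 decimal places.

-8.03%

Real gross regional product 2012 = 5995.7/1.073 = 5587.79.
Real gross regional product 2013 = 5925.4/1.153 = 5139.12.
Change = 5139.12/5587.79 − 1 = -0.0803.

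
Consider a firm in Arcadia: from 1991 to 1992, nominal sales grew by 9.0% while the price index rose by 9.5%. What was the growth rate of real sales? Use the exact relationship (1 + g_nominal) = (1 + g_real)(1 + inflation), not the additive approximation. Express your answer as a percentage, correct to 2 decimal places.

(1 + g_nom) = (1 + g_real)(1 + π), so g_real = 1.0900 / 1.0950 − 1 = -0.00457.

-0.46%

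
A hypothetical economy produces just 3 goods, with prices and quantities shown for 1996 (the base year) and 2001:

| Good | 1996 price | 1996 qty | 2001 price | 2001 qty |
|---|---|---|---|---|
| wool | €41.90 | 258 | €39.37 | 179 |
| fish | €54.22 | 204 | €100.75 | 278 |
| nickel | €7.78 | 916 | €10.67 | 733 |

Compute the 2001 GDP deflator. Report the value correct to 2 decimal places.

151.64

Nominal GDP 2001 = 39.37·179 + 100.75·278 + 10.67·733 = 42876.84.
Real GDP 2001 (at 1996 prices) = 41.90·179 + 54.22·278 + 7.78·733 = 28276.00.
Deflator = Nominal/Real × 100 = 42876.84/28276.00 × 100 = 151.637.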